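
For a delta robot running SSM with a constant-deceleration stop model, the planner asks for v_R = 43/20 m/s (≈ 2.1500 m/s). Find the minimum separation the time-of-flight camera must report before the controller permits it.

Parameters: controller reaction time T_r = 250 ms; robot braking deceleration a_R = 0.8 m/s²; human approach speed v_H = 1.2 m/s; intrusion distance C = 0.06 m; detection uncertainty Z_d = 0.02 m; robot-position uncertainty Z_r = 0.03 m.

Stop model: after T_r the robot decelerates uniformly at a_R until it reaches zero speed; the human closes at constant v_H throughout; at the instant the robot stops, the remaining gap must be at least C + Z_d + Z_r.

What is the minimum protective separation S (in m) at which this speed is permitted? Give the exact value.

T_s = v_R/a_R = (43/20)/(4/5) = 2.6875 s
reaction-phase robot travel = 2.1500·0.2500 = 0.5375 m
braking distance = 2.1500²/(2·0.8000) = 2.8891 m
person approaches 1.2000·(0.2500+2.6875) = 3.5250 m
margins: 0.0600+0.0200+0.0300 = 0.1100 m
S_min ≈ 0.5375+2.8891+3.5250+0.1100  ⇒  S_min = 22597/3200 m

S_min = 22597/3200 m = 7.0616 m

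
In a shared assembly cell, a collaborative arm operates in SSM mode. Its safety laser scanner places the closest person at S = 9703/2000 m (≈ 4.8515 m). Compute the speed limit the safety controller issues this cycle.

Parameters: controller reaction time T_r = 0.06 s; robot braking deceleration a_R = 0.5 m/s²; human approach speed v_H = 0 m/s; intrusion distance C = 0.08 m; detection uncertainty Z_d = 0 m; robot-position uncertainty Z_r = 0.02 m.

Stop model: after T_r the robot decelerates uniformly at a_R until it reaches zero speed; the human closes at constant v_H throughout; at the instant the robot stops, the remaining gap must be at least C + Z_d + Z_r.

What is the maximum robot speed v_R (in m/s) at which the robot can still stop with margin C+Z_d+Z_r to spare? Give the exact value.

v_R_max = 43/20 m/s = 2.1500 m/s

collect terms ⇒ (1)·v_R² + (3/50)·v_R + (-9503/2000) = 0
  disc = (3/50)² − 4·(1)·(-9503/2000) = 11881/625 ; √disc = 109/25
  v_R = (−(3/50) + 109/25) / (2·(1)) = 43/20 m/s
check:
braking lasts T_s = (43/20)/(1/2) = 4.3000 s
robot in T_r: 2.1500·0.0600 = 0.1290 m
robot covers 2.1500·4.3000 − ½·0.5000·4.3000² = 4.6225 m while stopping
human over T_r+T_s: 0.0000·(0.0600+4.3000) = 0.0000 m
residual clearance needed = 0.0800+0.0000+0.0200 = 0.1000 m
sum ≈ 0.1290+4.6225+0.0000+0.1000 ≈ 4.8515 m = S ✓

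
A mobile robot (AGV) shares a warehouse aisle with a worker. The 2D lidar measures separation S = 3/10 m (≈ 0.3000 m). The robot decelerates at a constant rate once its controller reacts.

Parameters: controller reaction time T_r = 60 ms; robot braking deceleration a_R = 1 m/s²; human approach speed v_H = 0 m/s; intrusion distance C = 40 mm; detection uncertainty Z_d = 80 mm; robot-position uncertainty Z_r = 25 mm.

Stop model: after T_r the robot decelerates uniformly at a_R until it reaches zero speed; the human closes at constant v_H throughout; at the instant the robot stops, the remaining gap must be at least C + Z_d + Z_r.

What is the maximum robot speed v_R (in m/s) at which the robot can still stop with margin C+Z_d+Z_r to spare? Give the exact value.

at the boundary: (1/2)·v² + (3/50)·v + (-31/200) = 0
  disc = (3/50)² − 4·(1/2)·(-31/200) = 196/625 ; √disc = 14/25
  v_R = (−(3/50) + 14/25) / (2·(1/2)) = 1/2 m/s
check:
stop time T_s = (1/2)/1 = 0.5000 s
robot covers v_R·T_r = 0.5000·0.0600 = 0.0300 m before braking
braking distance = 0.5000²/(2·1.0000) = 0.1250 m
person approaches 0.0000·(0.0600+0.5000) = 0.0000 m
residual clearance needed = 0.0400+0.0800+0.0250 = 0.1450 m
sum ≈ 0.0300+0.1250+0.0000+0.1450 ≈ 0.3000 m = S ✓

v_R_max = 1/2 m/s = 0.5000 m/s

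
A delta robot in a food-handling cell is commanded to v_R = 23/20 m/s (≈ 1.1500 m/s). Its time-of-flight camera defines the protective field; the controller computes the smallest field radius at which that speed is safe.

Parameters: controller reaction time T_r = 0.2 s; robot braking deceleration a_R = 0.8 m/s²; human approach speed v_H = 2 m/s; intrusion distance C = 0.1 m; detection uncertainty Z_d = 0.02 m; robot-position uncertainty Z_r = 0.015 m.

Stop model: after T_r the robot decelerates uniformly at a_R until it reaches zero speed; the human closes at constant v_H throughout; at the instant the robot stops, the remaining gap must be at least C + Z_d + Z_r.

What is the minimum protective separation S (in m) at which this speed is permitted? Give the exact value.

braking lasts T_s = (23/20)/(4/5) = 1.4375 s
reaction-phase robot travel = 1.1500·0.2000 = 0.2300 m
robot covers 1.1500·1.4375 − ½·0.8000·1.4375² = 0.8266 m while stopping
human over T_r+T_s: 2.0000·(0.2000+1.4375) = 3.2750 m
residual clearance needed = 0.1000+0.0200+0.0150 = 0.1350 m
S_min ≈ 0.2300+0.8266+3.2750+0.1350  ⇒  S_min = 14293/3200 m

S_min = 14293/3200 m = 4.4666 m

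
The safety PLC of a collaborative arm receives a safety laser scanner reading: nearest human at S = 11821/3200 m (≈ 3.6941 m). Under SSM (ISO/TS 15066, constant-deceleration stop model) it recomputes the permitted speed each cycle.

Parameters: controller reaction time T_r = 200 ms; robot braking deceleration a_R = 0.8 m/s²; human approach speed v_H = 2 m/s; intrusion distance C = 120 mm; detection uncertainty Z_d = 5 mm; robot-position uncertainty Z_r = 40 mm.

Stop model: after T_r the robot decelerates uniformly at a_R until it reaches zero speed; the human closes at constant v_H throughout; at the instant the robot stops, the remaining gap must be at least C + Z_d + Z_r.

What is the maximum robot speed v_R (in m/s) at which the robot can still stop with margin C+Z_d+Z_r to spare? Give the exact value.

collect terms ⇒ (5/8)·v_R² + (27/10)·v_R + (-10013/3200) = 0
  disc = (27/10)² − 4·(5/8)·(-10013/3200) = 96721/6400 ; √disc = 311/80
  v_R = (−(27/10) + 311/80) / (2·(5/8)) = 19/20 m/s
check:
T_s = v_R/a_R = (19/20)/(4/5) = 1.1875 s
robot covers v_R·T_r = 0.9500·0.2000 = 0.1900 m before braking
robot covers 0.9500·1.1875 − ½·0.8000·1.1875² = 0.5641 m while stopping
human closes 2.0000·1.3875 = 2.7750 m
margins: 0.1200+0.0050+0.0400 = 0.1650 m
sum ≈ 0.1900+0.5641+2.7750+0.1650 ≈ 3.6941 m = S ✓

v_R_max = 19/20 m/s = 0.9500 m/s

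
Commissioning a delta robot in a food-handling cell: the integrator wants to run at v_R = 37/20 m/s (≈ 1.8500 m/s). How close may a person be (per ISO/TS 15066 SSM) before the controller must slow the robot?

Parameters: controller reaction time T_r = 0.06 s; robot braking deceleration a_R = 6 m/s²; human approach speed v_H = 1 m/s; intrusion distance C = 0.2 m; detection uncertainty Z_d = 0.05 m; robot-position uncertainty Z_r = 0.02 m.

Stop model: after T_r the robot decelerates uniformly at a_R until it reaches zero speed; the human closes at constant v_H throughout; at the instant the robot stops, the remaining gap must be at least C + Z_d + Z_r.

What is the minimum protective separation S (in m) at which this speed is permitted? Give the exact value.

S_min = 24829/24000 m = 1.0345 m

T_s = v_R/a_R = (37/20)/6 = 0.3083 s
robot covers v_R·T_r = 1.8500·0.0600 = 0.1110 m before braking
braking distance = 1.8500²/(2·6.0000) = 0.2852 m
human over T_r+T_s: 1.0000·(0.0600+0.3083) = 0.3683 m
margins: 0.2000+0.0500+0.0200 = 0.2700 m
S_min ≈ 0.1110+0.2852+0.3683+0.2700  ⇒  S_min = 24829/24000 m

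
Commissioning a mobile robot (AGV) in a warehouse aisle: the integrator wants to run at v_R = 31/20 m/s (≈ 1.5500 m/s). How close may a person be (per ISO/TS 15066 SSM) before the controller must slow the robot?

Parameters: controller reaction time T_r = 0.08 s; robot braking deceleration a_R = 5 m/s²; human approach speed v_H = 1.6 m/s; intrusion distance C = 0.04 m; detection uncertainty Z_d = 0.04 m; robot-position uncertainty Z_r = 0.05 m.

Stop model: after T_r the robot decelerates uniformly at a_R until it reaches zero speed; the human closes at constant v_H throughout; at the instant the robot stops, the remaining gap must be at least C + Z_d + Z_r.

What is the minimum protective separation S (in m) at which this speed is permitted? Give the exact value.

S_min = 4473/4000 m = 1.1182 m

stop time T_s = (31/20)/5 = 0.3100 s
robot covers v_R·T_r = 1.5500·0.0800 = 0.1240 m before braking
robot covers 1.5500·0.3100 − ½·5.0000·0.3100² = 0.2402 m while stopping
human over T_r+T_s: 1.6000·(0.0800+0.3100) = 0.6240 m
residual clearance needed = 0.0400+0.0400+0.0500 = 0.1300 m
S_min ≈ 0.1240+0.2402+0.6240+0.1300  ⇒  S_min = 4473/4000 m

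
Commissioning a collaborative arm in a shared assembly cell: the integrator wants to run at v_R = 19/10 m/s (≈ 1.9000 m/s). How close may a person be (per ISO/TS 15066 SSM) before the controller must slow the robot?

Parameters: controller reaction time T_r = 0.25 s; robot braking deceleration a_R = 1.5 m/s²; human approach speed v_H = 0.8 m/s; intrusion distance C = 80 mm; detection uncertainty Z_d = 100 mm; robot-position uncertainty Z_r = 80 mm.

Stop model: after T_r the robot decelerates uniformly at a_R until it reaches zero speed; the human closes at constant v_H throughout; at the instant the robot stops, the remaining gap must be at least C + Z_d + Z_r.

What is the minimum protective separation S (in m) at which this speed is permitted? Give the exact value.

S_min = 1891/600 m = 3.1517 m

braking lasts T_s = (19/10)/(3/2) = 1.2667 s
robot covers v_R·T_r = 1.9000·0.2500 = 0.4750 m before braking
robot under decel: 1.9000²/(2·1.5000) = 1.2033 m
human closes 0.8000·1.5167 = 1.2133 m
margins: 0.0800+0.1000+0.0800 = 0.2600 m
S_min ≈ 0.4750+1.2033+1.2133+0.2600  ⇒  S_min = 1891/600 m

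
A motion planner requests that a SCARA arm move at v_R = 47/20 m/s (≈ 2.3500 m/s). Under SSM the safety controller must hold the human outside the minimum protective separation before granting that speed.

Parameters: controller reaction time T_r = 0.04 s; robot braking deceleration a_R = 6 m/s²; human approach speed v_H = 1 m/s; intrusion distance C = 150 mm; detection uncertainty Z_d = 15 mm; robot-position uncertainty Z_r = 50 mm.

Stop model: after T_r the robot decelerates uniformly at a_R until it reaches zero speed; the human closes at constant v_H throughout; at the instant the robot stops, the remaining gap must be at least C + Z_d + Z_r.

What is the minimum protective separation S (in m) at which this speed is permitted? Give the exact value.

S_min = 9607/8000 m = 1.2009 m

stop time T_s = (47/20)/6 = 0.3917 s
robot in T_r: 2.3500·0.0400 = 0.0940 m
robot covers 2.3500·0.3917 − ½·6.0000·0.3917² = 0.4602 m while stopping
human closes 1.0000·0.4317 = 0.4317 m
C+Z_d+Z_r = 0.1500+0.0150+0.0500 = 0.2150 m
S_min ≈ 0.0940+0.4602+0.4317+0.2150  ⇒  S_min = 9607/8000 m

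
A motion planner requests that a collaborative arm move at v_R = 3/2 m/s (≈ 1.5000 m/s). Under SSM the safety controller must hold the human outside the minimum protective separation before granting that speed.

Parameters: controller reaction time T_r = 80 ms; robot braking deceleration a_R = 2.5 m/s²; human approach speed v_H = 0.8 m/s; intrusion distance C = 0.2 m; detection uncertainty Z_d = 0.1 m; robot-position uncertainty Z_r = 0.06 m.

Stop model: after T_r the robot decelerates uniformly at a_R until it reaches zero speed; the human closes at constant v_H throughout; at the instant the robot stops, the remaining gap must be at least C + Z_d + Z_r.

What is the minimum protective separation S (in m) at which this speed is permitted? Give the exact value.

braking lasts T_s = (3/2)/(5/2) = 0.6000 s
reaction-phase robot travel = 1.5000·0.0800 = 0.1200 m
braking distance = 1.5000²/(2·2.5000) = 0.4500 m
human closes 0.8000·0.6800 = 0.5440 m
C+Z_d+Z_r = 0.2000+0.1000+0.0600 = 0.3600 m
S_min ≈ 0.1200+0.4500+0.5440+0.3600  ⇒  S_min = 737/500 m

S_min = 737/500 m = 1.4740 m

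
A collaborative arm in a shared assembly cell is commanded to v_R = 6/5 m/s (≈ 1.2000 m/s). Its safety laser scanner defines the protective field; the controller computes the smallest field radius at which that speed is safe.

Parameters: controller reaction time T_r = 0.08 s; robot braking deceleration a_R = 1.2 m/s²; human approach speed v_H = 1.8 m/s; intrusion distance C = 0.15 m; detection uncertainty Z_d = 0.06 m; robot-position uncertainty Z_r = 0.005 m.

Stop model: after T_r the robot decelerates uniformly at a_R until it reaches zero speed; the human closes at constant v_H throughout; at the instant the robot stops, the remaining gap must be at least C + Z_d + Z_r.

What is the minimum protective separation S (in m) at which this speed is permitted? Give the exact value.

braking lasts T_s = (6/5)/(6/5) = 1.0000 s
robot covers v_R·T_r = 1.2000·0.0800 = 0.0960 m before braking
braking distance = 1.2000²/(2·1.2000) = 0.6000 m
human closes 1.8000·1.0800 = 1.9440 m
C+Z_d+Z_r = 0.1500+0.0600+0.0050 = 0.2150 m
S_min ≈ 0.0960+0.6000+1.9440+0.2150  ⇒  S_min = 571/200 m

S_min = 571/200 m = 2.8550 m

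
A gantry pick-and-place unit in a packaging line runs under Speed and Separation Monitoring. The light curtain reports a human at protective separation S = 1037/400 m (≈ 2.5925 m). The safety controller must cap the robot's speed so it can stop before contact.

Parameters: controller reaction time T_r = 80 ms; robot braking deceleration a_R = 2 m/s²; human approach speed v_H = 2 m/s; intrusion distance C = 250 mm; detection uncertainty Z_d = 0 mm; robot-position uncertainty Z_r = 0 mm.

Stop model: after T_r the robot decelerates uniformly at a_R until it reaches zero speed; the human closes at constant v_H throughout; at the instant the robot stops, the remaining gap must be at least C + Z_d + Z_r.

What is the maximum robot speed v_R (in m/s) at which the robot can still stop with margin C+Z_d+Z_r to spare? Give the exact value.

collect terms ⇒ (1/4)·v_R² + (27/25)·v_R + (-873/400) = 0
  disc = (27/25)² − 4·(1/4)·(-873/400) = 33489/10000 ; √disc = 183/100
  v_R = (−(27/25) + 183/100) / (2·(1/4)) = 3/2 m/s
check:
T_s = v_R/a_R = (3/2)/2 = 0.7500 s
robot covers v_R·T_r = 1.5000·0.0800 = 0.1200 m before braking
robot covers 1.5000·0.7500 − ½·2.0000·0.7500² = 0.5625 m while stopping
human over T_r+T_s: 2.0000·(0.0800+0.7500) = 1.6600 m
residual clearance needed = 0.2500+0.0000+0.0000 = 0.2500 m
sum ≈ 0.1200+0.5625+1.6600+0.2500 ≈ 2.5925 m = S ✓

v_R_max = 3/2 m/s = 1.5000 m/s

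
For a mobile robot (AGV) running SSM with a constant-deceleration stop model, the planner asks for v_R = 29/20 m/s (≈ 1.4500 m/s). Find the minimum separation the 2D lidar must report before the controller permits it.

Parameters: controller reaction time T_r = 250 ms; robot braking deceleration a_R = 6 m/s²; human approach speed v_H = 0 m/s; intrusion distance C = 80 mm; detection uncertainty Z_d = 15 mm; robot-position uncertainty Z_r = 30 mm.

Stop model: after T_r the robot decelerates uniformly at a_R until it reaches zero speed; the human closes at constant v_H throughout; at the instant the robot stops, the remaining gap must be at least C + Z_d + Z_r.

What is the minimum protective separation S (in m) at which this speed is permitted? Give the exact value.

T_s = v_R/a_R = (29/20)/6 = 0.2417 s
reaction-phase robot travel = 1.4500·0.2500 = 0.3625 m
braking distance = 1.4500²/(2·6.0000) = 0.1752 m
human over T_r+T_s: 0.0000·(0.2500+0.2417) = 0.0000 m
residual clearance needed = 0.0800+0.0150+0.0300 = 0.1250 m
S_min ≈ 0.3625+0.1752+0.0000+0.1250  ⇒  S_min = 3181/4800 m

S_min = 3181/4800 m = 0.6627 m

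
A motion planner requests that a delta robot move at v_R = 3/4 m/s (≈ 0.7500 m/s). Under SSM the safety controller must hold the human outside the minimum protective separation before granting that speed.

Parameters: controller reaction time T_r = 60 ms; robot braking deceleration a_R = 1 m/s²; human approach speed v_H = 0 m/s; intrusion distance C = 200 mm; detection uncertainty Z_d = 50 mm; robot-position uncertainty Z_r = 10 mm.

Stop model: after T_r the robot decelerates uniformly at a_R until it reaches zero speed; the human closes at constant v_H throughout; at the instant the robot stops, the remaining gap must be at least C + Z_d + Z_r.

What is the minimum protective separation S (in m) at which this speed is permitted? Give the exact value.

braking lasts T_s = (3/4)/1 = 0.7500 s
robot covers v_R·T_r = 0.7500·0.0600 = 0.0450 m before braking
robot covers 0.7500·0.7500 − ½·1.0000·0.7500² = 0.2812 m while stopping
human over T_r+T_s: 0.0000·(0.0600+0.7500) = 0.0000 m
residual clearance needed = 0.2000+0.0500+0.0100 = 0.2600 m
S_min ≈ 0.0450+0.2812+0.0000+0.2600  ⇒  S_min = 469/800 m

S_min = 469/800 m = 0.5863 m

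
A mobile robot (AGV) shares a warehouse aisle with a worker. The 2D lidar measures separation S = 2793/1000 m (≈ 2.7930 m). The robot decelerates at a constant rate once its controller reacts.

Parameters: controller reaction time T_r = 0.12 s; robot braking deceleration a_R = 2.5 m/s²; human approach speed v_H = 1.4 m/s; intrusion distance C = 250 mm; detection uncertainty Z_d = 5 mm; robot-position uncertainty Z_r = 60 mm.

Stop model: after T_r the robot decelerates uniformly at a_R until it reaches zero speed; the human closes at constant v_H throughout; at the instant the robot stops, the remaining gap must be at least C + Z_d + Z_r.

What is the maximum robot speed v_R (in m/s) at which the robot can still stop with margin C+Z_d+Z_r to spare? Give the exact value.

collect terms ⇒ (1/5)·v_R² + (17/25)·v_R + (-231/100) = 0
  disc = (17/25)² − 4·(1/5)·(-231/100) = 1444/625 ; √disc = 38/25
  v_R = (−(17/25) + 38/25) / (2·(1/5)) = 21/10 m/s
check:
braking lasts T_s = (21/10)/(5/2) = 0.8400 s
reaction-phase robot travel = 2.1000·0.1200 = 0.2520 m
braking distance = 2.1000²/(2·2.5000) = 0.8820 m
human over T_r+T_s: 1.4000·(0.1200+0.8400) = 1.3440 m
C+Z_d+Z_r = 0.2500+0.0050+0.0600 = 0.3150 m
sum ≈ 0.2520+0.8820+1.3440+0.3150 ≈ 2.7930 m = S ✓

v_R_max = 21/10 m/s = 2.1000 m/s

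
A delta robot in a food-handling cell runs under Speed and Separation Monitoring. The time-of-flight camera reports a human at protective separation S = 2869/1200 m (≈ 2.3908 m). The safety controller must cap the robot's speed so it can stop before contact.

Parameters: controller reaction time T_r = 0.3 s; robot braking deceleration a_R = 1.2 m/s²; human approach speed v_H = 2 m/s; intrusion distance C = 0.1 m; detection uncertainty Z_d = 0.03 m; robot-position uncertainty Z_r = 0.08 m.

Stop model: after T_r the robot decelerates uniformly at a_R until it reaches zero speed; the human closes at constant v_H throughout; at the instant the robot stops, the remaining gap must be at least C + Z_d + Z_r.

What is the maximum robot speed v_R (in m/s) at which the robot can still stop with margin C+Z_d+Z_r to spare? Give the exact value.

collect terms ⇒ (5/12)·v_R² + (59/30)·v_R + (-1897/1200) = 0
  disc = (59/30)² − 4·(5/12)·(-1897/1200) = 2601/400 ; √disc = 51/20
  v_R = (−(59/30) + 51/20) / (2·(5/12)) = 7/10 m/s
check:
T_s = v_R/a_R = (7/10)/(6/5) = 0.5833 s
robot in T_r: 0.7000·0.3000 = 0.2100 m
robot under decel: 0.7000²/(2·1.2000) = 0.2042 m
person approaches 2.0000·(0.3000+0.5833) = 1.7667 m
residual clearance needed = 0.1000+0.0300+0.0800 = 0.2100 m
sum ≈ 0.2100+0.2042+1.7667+0.2100 ≈ 2.3908 m = S ✓

v_R_max = 7/10 m/s = 0.7000 m/s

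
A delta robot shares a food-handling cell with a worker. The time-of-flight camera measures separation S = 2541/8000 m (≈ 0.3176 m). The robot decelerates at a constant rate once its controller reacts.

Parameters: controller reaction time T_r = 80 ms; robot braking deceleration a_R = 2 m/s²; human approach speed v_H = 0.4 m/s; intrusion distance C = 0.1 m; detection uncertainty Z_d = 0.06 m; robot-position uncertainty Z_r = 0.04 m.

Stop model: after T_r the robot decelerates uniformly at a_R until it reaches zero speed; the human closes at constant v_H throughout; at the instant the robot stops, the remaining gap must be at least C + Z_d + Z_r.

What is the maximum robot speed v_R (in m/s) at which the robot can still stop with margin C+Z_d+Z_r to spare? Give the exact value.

v_R_max = 1/4 m/s = 0.2500 m/s

collect terms ⇒ (1/4)·v_R² + (7/25)·v_R + (-137/1600) = 0
  disc = (7/25)² − 4·(1/4)·(-137/1600) = 6561/40000 ; √disc = 81/200
  v_R = (−(7/25) + 81/200) / (2·(1/4)) = 1/4 m/s
check:
stop time T_s = (1/4)/2 = 0.1250 s
robot in T_r: 0.2500·0.0800 = 0.0200 m
braking distance = 0.2500²/(2·2.0000) = 0.0156 m
human over T_r+T_s: 0.4000·(0.0800+0.1250) = 0.0820 m
C+Z_d+Z_r = 0.1000+0.0600+0.0400 = 0.2000 m
sum ≈ 0.0200+0.0156+0.0820+0.2000 ≈ 0.3176 m = S ✓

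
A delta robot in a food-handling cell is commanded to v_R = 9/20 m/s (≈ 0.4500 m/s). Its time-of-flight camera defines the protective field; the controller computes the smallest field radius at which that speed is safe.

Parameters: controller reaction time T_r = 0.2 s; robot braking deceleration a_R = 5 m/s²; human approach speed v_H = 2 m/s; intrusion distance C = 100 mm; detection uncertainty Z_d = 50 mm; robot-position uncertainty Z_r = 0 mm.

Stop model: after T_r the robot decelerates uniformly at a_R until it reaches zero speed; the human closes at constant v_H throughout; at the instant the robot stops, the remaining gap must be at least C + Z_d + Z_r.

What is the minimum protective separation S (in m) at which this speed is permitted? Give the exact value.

S_min = 3361/4000 m = 0.8403 m

stop time T_s = (9/20)/5 = 0.0900 s
reaction-phase robot travel = 0.4500·0.2000 = 0.0900 m
robot covers 0.4500·0.0900 − ½·5.0000·0.0900² = 0.0203 m while stopping
human closes 2.0000·0.2900 = 0.5800 m
residual clearance needed = 0.1000+0.0500+0.0000 = 0.1500 m
S_min ≈ 0.0900+0.0203+0.5800+0.1500  ⇒  S_min = 3361/4000 m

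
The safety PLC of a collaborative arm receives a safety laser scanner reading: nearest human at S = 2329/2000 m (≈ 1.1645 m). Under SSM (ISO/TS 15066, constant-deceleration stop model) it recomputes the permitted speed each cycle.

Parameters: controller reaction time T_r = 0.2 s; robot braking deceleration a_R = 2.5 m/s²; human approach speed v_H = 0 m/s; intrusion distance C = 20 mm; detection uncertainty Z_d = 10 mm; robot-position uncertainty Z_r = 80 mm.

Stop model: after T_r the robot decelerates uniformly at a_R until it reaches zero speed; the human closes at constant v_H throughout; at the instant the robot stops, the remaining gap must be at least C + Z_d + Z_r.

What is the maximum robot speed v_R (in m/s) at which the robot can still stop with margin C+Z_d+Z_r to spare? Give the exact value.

v_R_max = 37/20 m/s = 1.8500 m/s

quadratic (1/5)·v² + (1/5)·v + (-2109/2000) = 0
  disc = (1/5)² − 4·(1/5)·(-2109/2000) = 2209/2500 ; √disc = 47/50
  v_R = (−(1/5) + 47/50) / (2·(1/5)) = 37/20 m/s
check:
braking lasts T_s = (37/20)/(5/2) = 0.7400 s
reaction-phase robot travel = 1.8500·0.2000 = 0.3700 m
braking distance = 1.8500²/(2·2.5000) = 0.6845 m
person approaches 0.0000·(0.2000+0.7400) = 0.0000 m
C+Z_d+Z_r = 0.0200+0.0100+0.0800 = 0.1100 m
sum ≈ 0.3700+0.6845+0.0000+0.1100 ≈ 1.1645 m = S ✓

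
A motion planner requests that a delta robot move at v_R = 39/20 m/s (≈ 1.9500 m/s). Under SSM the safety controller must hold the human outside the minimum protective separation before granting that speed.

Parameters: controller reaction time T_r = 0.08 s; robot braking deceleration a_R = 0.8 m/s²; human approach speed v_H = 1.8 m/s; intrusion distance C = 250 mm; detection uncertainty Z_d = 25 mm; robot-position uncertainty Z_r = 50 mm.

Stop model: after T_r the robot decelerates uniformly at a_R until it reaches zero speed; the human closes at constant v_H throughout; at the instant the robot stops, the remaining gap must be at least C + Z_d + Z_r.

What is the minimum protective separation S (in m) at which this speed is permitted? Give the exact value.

braking lasts T_s = (39/20)/(4/5) = 2.4375 s
reaction-phase robot travel = 1.9500·0.0800 = 0.1560 m
robot covers 1.9500·2.4375 − ½·0.8000·2.4375² = 2.3766 m while stopping
human closes 1.8000·2.5175 = 4.5315 m
margins: 0.2500+0.0250+0.0500 = 0.3250 m
S_min ≈ 0.1560+2.3766+4.5315+0.3250  ⇒  S_min = 4729/640 m

S_min = 4729/640 m = 7.3891 m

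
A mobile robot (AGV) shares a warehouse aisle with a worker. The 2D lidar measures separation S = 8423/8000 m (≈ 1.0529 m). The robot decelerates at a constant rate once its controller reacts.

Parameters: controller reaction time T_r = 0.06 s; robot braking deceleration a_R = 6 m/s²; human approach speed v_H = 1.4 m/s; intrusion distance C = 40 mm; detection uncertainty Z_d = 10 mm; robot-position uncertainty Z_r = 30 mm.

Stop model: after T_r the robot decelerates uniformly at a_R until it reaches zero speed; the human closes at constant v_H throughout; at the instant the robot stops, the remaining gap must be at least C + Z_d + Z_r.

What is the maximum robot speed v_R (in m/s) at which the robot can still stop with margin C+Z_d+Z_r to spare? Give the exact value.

collect terms ⇒ (1/12)·v_R² + (22/75)·v_R + (-7111/8000) = 0
  disc = (22/75)² − 4·(1/12)·(-7111/8000) = 137641/360000 ; √disc = 371/600
  v_R = (−(22/75) + 371/600) / (2·(1/12)) = 39/20 m/s
check:
braking lasts T_s = (39/20)/6 = 0.3250 s
reaction-phase robot travel = 1.9500·0.0600 = 0.1170 m
robot under decel: 1.9500²/(2·6.0000) = 0.3169 m
human closes 1.4000·0.3850 = 0.5390 m
residual clearance needed = 0.0400+0.0100+0.0300 = 0.0800 m
sum ≈ 0.1170+0.3169+0.5390+0.0800 ≈ 1.0529 m = S ✓

v_R_max = 39/20 m/s = 1.9500 m/s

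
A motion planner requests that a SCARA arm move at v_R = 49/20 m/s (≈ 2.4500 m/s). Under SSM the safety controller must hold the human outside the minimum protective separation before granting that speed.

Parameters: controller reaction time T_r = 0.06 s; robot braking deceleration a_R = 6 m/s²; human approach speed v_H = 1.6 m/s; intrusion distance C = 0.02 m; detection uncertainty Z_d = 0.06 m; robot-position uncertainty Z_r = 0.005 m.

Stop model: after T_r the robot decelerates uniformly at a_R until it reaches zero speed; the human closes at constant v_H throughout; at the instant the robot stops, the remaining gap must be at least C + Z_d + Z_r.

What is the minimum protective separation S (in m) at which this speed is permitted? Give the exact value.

T_s = v_R/a_R = (49/20)/6 = 0.4083 s
robot covers v_R·T_r = 2.4500·0.0600 = 0.1470 m before braking
robot under decel: 2.4500²/(2·6.0000) = 0.5002 m
human closes 1.6000·0.4683 = 0.7493 m
C+Z_d+Z_r = 0.0200+0.0600+0.0050 = 0.0850 m
S_min ≈ 0.1470+0.5002+0.7493+0.0850  ⇒  S_min = 35557/24000 m

S_min = 35557/24000 m = 1.4815 m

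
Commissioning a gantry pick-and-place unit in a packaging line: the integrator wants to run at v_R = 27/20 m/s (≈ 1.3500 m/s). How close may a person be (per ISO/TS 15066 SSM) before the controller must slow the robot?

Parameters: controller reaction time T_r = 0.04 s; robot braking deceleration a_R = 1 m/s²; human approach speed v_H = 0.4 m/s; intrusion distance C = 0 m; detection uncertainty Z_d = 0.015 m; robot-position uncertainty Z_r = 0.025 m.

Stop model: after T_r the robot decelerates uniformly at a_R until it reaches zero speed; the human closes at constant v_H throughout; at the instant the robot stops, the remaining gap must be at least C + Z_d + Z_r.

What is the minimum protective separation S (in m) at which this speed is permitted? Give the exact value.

S_min = 1249/800 m = 1.5613 m

braking lasts T_s = (27/20)/1 = 1.3500 s
robot covers v_R·T_r = 1.3500·0.0400 = 0.0540 m before braking
braking distance = 1.3500²/(2·1.0000) = 0.9113 m
human over T_r+T_s: 0.4000·(0.0400+1.3500) = 0.5560 m
margins: 0.0000+0.0150+0.0250 = 0.0400 m
S_min ≈ 0.0540+0.9113+0.5560+0.0400  ⇒  S_min = 1249/800 m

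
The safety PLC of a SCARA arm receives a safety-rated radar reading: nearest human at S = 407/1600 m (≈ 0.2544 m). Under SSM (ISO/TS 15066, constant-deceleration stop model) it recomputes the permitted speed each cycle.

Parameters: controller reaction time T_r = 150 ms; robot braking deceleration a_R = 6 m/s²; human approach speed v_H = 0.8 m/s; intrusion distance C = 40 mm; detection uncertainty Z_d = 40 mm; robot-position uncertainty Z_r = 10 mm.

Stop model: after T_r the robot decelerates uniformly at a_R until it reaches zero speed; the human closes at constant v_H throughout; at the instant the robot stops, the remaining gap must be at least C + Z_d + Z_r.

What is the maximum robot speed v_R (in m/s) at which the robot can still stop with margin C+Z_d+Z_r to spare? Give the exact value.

v_R_max = 3/20 m/s = 0.1500 m/s

at the boundary: (1/12)·v² + (17/60)·v + (-71/1600) = 0
  disc = (17/60)² − 4·(1/12)·(-71/1600) = 1369/14400 ; √disc = 37/120
  v_R = (−(17/60) + 37/120) / (2·(1/12)) = 3/20 m/s
check:
stop time T_s = (3/20)/6 = 0.0250 s
robot covers v_R·T_r = 0.1500·0.1500 = 0.0225 m before braking
robot under decel: 0.1500²/(2·6.0000) = 0.0019 m
human closes 0.8000·0.1750 = 0.1400 m
residual clearance needed = 0.0400+0.0400+0.0100 = 0.0900 m
sum ≈ 0.0225+0.0019+0.1400+0.0900 ≈ 0.2544 m = S ✓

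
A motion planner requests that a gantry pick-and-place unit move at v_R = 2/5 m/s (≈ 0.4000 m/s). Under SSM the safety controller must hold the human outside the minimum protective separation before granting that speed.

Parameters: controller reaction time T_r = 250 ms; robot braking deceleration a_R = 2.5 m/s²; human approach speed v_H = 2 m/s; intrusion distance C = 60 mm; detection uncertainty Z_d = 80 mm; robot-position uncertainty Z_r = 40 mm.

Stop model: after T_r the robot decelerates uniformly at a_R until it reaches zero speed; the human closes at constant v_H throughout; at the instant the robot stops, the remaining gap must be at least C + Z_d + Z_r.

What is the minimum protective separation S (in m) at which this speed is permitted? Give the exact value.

stop time T_s = (2/5)/(5/2) = 0.1600 s
robot in T_r: 0.4000·0.2500 = 0.1000 m
robot under decel: 0.4000²/(2·2.5000) = 0.0320 m
person approaches 2.0000·(0.2500+0.1600) = 0.8200 m
C+Z_d+Z_r = 0.0600+0.0800+0.0400 = 0.1800 m
S_min ≈ 0.1000+0.0320+0.8200+0.1800  ⇒  S_min = 283/250 m

S_min = 283/250 m = 1.1320 m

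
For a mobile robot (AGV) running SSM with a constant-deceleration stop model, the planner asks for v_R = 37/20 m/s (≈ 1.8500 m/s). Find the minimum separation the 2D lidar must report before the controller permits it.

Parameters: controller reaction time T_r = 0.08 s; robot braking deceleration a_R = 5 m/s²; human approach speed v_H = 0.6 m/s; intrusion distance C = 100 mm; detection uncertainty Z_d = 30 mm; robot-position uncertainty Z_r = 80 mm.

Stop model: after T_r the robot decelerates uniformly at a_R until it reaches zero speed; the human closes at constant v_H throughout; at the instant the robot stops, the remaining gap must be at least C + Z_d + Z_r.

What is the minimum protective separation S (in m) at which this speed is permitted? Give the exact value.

S_min = 3881/4000 m = 0.9702 m

stop time T_s = (37/20)/5 = 0.3700 s
robot covers v_R·T_r = 1.8500·0.0800 = 0.1480 m before braking
robot under decel: 1.8500²/(2·5.0000) = 0.3422 m
human closes 0.6000·0.4500 = 0.2700 m
margins: 0.1000+0.0300+0.0800 = 0.2100 m
S_min ≈ 0.1480+0.3422+0.2700+0.2100  ⇒  S_min = 3881/4000 m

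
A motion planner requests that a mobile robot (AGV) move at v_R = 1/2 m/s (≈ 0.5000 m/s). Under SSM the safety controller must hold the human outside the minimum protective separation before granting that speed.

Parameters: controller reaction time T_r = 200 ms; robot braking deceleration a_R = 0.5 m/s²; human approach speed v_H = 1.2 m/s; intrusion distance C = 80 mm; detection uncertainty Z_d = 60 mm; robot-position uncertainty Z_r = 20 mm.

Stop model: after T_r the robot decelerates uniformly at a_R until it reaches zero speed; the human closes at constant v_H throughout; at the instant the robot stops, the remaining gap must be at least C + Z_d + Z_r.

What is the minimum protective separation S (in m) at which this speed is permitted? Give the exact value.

S_min = 39/20 m = 1.9500 m

T_s = v_R/a_R = (1/2)/(1/2) = 1.0000 s
robot in T_r: 0.5000·0.2000 = 0.1000 m
robot under decel: 0.5000²/(2·0.5000) = 0.2500 m
person approaches 1.2000·(0.2000+1.0000) = 1.4400 m
margins: 0.0800+0.0600+0.0200 = 0.1600 m
S_min ≈ 0.1000+0.2500+1.4400+0.1600  ⇒  S_min = 39/20 m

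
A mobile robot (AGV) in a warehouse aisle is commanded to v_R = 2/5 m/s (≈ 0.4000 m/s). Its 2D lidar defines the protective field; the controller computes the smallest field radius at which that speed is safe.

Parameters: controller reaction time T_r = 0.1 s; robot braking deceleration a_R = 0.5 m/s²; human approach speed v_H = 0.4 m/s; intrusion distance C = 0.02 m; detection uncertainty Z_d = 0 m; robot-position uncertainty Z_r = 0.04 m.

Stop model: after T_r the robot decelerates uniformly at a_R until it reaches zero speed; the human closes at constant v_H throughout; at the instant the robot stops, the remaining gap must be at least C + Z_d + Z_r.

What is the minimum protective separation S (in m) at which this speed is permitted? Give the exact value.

braking lasts T_s = (2/5)/(1/2) = 0.8000 s
robot in T_r: 0.4000·0.1000 = 0.0400 m
braking distance = 0.4000²/(2·0.5000) = 0.1600 m
human over T_r+T_s: 0.4000·(0.1000+0.8000) = 0.3600 m
C+Z_d+Z_r = 0.0200+0.0000+0.0400 = 0.0600 m
S_min ≈ 0.0400+0.1600+0.3600+0.0600  ⇒  S_min = 31/50 m

S_min = 31/50 m = 0.6200 m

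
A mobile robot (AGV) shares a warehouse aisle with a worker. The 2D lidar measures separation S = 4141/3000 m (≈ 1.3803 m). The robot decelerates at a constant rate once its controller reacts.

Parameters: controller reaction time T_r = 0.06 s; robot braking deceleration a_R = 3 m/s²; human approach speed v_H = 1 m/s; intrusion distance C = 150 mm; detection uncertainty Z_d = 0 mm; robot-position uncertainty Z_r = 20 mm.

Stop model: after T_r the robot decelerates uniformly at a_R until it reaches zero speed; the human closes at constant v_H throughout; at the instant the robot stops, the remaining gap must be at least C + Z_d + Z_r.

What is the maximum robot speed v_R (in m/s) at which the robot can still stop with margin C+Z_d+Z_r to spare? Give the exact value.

v_R_max = 17/10 m/s = 1.7000 m/s

collect terms ⇒ (1/6)·v_R² + (59/150)·v_R + (-3451/3000) = 0
  disc = (59/150)² − 4·(1/6)·(-3451/3000) = 576/625 ; √disc = 24/25
  v_R = (−(59/150) + 24/25) / (2·(1/6)) = 17/10 m/s
check:
stop time T_s = (17/10)/3 = 0.5667 s
robot covers v_R·T_r = 1.7000·0.0600 = 0.1020 m before braking
braking distance = 1.7000²/(2·3.0000) = 0.4817 m
person approaches 1.0000·(0.0600+0.5667) = 0.6267 m
residual clearance needed = 0.1500+0.0000+0.0200 = 0.1700 m
sum ≈ 0.1020+0.4817+0.6267+0.1700 ≈ 1.3803 m = S ✓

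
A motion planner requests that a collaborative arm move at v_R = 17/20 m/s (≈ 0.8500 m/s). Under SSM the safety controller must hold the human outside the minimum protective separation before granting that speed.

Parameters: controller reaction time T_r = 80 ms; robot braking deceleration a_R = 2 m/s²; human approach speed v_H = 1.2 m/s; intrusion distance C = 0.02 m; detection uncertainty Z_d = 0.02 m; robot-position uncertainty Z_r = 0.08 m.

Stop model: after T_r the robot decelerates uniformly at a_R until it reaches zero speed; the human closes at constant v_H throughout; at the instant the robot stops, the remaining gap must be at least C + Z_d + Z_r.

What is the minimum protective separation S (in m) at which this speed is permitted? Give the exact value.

S_min = 7797/8000 m = 0.9746 m

braking lasts T_s = (17/20)/2 = 0.4250 s
robot covers v_R·T_r = 0.8500·0.0800 = 0.0680 m before braking
braking distance = 0.8500²/(2·2.0000) = 0.1806 m
human over T_r+T_s: 1.2000·(0.0800+0.4250) = 0.6060 m
residual clearance needed = 0.0200+0.0200+0.0800 = 0.1200 m
S_min ≈ 0.0680+0.1806+0.6060+0.1200  ⇒  S_min = 7797/8000 m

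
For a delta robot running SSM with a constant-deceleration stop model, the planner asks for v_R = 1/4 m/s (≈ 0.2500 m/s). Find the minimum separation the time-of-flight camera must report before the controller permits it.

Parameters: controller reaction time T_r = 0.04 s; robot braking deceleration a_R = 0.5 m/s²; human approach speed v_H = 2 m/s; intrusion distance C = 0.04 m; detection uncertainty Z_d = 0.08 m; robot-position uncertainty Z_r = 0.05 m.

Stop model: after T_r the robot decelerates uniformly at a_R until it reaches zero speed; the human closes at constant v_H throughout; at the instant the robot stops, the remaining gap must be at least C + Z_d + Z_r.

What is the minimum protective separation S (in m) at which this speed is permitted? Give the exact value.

S_min = 529/400 m = 1.3225 m

T_s = v_R/a_R = (1/4)/(1/2) = 0.5000 s
reaction-phase robot travel = 0.2500·0.0400 = 0.0100 m
braking distance = 0.2500²/(2·0.5000) = 0.0625 m
human closes 2.0000·0.5400 = 1.0800 m
residual clearance needed = 0.0400+0.0800+0.0500 = 0.1700 m
S_min ≈ 0.0100+0.0625+1.0800+0.1700  ⇒  S_min = 529/400 m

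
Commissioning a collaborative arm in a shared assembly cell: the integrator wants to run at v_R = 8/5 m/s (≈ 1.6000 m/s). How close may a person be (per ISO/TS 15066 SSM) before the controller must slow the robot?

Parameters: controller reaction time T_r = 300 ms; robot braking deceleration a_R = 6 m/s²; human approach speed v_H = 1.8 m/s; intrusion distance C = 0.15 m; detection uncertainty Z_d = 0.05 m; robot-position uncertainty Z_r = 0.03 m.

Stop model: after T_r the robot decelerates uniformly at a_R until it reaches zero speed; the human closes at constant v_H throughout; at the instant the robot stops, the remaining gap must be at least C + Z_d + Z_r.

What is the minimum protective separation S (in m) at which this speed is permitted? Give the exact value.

S_min = 583/300 m = 1.9433 m

stop time T_s = (8/5)/6 = 0.2667 s
robot covers v_R·T_r = 1.6000·0.3000 = 0.4800 m before braking
braking distance = 1.6000²/(2·6.0000) = 0.2133 m
human closes 1.8000·0.5667 = 1.0200 m
margins: 0.1500+0.0500+0.0300 = 0.2300 m
S_min ≈ 0.4800+0.2133+1.0200+0.2300  ⇒  S_min = 583/300 m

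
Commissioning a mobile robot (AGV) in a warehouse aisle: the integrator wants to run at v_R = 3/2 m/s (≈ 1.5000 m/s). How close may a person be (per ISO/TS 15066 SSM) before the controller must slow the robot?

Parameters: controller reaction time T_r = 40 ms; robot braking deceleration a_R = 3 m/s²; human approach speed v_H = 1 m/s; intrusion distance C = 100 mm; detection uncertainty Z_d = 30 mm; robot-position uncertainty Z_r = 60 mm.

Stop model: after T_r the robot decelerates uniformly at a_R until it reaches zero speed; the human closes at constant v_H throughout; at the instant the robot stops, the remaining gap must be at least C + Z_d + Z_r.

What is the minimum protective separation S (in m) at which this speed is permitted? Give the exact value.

T_s = v_R/a_R = (3/2)/3 = 0.5000 s
robot covers v_R·T_r = 1.5000·0.0400 = 0.0600 m before braking
robot under decel: 1.5000²/(2·3.0000) = 0.3750 m
human over T_r+T_s: 1.0000·(0.0400+0.5000) = 0.5400 m
margins: 0.1000+0.0300+0.0600 = 0.1900 m
S_min ≈ 0.0600+0.3750+0.5400+0.1900  ⇒  S_min = 233/200 m

S_min = 233/200 m = 1.1650 m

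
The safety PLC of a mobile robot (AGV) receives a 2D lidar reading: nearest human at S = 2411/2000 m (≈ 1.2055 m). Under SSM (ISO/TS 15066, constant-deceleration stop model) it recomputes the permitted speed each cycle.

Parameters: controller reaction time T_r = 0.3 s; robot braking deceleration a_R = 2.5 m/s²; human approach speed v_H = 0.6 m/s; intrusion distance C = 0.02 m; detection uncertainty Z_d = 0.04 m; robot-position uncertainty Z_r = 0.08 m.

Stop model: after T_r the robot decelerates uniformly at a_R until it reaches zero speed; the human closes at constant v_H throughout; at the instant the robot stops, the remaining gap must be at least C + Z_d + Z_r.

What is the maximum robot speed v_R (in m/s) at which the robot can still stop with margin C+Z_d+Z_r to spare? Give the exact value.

v_R_max = 23/20 m/s = 1.1500 m/s

at the boundary: (1/5)·v² + (27/50)·v + (-1771/2000) = 0
  disc = (27/50)² − 4·(1/5)·(-1771/2000) = 1 ; √disc = 1
  v_R = (−(27/50) + 1) / (2·(1/5)) = 23/20 m/s
check:
T_s = v_R/a_R = (23/20)/(5/2) = 0.4600 s
reaction-phase robot travel = 1.1500·0.3000 = 0.3450 m
robot under decel: 1.1500²/(2·2.5000) = 0.2645 m
human over T_r+T_s: 0.6000·(0.3000+0.4600) = 0.4560 m
C+Z_d+Z_r = 0.0200+0.0400+0.0800 = 0.1400 m
sum ≈ 0.3450+0.2645+0.4560+0.1400 ≈ 1.2055 m = S ✓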